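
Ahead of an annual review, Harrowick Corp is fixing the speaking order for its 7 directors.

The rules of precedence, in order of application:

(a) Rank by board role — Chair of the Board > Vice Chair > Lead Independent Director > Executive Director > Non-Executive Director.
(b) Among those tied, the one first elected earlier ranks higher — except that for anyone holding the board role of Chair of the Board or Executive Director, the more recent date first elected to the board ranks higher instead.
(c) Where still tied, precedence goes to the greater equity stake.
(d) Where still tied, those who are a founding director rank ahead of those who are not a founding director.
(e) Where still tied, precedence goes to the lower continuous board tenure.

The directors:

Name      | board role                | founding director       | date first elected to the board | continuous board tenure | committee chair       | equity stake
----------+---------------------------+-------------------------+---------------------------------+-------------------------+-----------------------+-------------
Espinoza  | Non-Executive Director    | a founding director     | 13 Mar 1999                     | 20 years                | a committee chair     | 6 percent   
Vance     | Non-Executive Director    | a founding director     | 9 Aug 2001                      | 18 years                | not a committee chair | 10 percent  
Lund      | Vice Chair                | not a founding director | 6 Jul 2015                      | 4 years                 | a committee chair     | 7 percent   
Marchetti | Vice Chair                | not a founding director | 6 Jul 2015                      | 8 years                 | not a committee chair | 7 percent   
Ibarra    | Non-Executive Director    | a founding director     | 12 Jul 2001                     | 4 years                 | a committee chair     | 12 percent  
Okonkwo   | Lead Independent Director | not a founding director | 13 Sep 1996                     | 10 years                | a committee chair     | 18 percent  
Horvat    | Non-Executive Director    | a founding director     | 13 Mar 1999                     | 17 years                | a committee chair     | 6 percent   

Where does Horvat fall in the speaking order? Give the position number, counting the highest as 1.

4

By board role: Lund and Marchetti (Vice Chair); then Okonkwo (Lead Independent Director); then Horvat, Espinoza, Ibarra and Vance (Non-Executive Director).
Lund and Marchetti both have date first elected to the board 6 Jul 2015, so the next rule applies.
Lund and Marchetti both have equity stake 7 percent, so the next rule applies.
Lund and Marchetti are each not a founding director, so the next rule applies.
Among Lund and Marchetti, by continuous board tenure (lower first): Lund (4 years) before Marchetti (8 years).
Among Horvat, Espinoza, Ibarra and Vance, by date first elected to the board (earlier first): Horvat and Espinoza (13 Mar 1999) before Ibarra (12 Jul 2001) before Vance (9 Aug 2001).
Horvat and Espinoza both have equity stake 6 percent, so the next rule applies.
Horvat and Espinoza are each a founding director, so the next rule applies.
Among Horvat and Espinoza, by continuous board tenure (lower first): Horvat (17 years) before Espinoza (20 years).
Order: Lund, Marchetti, Okonkwo, Horvat, Espinoza, Ibarra, Vance. So position 4.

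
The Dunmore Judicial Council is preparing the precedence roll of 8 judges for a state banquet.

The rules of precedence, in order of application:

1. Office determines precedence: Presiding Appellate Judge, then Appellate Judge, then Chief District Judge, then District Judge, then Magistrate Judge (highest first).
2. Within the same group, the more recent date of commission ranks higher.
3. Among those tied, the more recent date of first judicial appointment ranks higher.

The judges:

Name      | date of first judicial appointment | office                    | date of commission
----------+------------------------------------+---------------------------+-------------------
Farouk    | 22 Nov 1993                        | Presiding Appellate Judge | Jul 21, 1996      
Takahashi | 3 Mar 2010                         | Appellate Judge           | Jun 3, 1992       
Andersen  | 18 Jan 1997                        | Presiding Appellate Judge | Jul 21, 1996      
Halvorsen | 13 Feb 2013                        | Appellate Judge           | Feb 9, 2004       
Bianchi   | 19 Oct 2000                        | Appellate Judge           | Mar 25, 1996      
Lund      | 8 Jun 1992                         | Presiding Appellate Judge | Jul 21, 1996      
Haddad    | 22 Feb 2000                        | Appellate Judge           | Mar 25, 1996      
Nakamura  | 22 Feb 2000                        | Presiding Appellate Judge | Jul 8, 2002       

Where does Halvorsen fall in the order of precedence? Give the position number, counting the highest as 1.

By office: Nakamura, Andersen, Farouk and Lund (Presiding Appellate Judge); then Halvorsen, Bianchi, Haddad and Takahashi (Appellate Judge).
Among Nakamura, Andersen, Farouk and Lund, by date of commission (later first): Nakamura (Jul 8, 2002) before Andersen, Farouk and Lund (Jul 21, 1996).
Among Andersen, Farouk and Lund, by date of first judicial appointment (later first): Andersen (18 Jan 1997) before Farouk (22 Nov 1993) before Lund (8 Jun 1992).
Among Halvorsen, Bianchi, Haddad and Takahashi, by date of commission (later first): Halvorsen (Feb 9, 2004) before Bianchi and Haddad (Mar 25, 1996) before Takahashi (Jun 3, 1992).
Among Bianchi and Haddad, by date of first judicial appointment (later first): Bianchi (19 Oct 2000) before Haddad (22 Feb 2000).
Order: Nakamura, Andersen, Farouk, Lund, Halvorsen, Bianchi, Haddad, Takahashi. So position 5.

5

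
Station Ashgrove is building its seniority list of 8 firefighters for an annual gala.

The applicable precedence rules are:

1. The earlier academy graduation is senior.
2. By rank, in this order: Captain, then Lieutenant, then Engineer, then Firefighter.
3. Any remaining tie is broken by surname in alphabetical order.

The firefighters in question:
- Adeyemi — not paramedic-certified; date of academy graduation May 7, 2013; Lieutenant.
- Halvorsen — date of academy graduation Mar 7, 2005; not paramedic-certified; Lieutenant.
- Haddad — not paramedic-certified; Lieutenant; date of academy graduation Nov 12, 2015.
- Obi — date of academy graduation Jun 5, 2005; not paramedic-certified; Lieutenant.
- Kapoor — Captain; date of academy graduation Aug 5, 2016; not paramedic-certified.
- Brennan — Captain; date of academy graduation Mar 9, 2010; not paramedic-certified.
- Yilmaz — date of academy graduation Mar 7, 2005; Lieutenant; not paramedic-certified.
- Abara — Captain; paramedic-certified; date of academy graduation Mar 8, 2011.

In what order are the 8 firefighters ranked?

Halvorsen, Yilmaz, Obi, Brennan, Abara, Adeyemi, Haddad, Kapoor

By date of academy graduation (earlier first): Halvorsen and Yilmaz (both Mar 7, 2005); then Obi (Jun 5, 2005); then Brennan (Mar 9, 2010); then Abara (Mar 8, 2011); then Adeyemi (May 7, 2013); then Haddad (Nov 12, 2015); then Kapoor (Aug 5, 2016).
Halvorsen and Yilmaz are each Lieutenant, so the next rule applies.
Among Halvorsen and Yilmaz, alphabetically by surname: Halvorsen before Yilmaz.
Full order: Halvorsen, Yilmaz, Obi, Brennan, Abara, Adeyemi, Haddad, Kapoor.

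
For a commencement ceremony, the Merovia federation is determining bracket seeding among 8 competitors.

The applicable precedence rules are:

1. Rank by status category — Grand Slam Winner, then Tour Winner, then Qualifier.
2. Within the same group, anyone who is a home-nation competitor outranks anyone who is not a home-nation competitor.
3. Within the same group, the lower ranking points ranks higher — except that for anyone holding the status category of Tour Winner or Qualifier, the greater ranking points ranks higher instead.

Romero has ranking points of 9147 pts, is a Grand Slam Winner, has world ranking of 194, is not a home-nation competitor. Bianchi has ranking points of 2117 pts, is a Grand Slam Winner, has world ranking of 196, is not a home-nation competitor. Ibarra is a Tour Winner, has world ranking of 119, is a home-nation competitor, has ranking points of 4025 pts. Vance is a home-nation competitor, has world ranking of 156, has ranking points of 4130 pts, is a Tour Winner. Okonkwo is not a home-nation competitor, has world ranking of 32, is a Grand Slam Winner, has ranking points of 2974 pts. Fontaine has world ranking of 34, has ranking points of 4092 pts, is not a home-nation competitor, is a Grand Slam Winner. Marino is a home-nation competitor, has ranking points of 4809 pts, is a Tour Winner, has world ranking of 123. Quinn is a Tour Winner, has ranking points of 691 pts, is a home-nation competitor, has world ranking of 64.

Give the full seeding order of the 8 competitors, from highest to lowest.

By status category: Bianchi, Okonkwo, Fontaine and Romero (Grand Slam Winner); then Marino, Vance, Ibarra and Quinn (Tour Winner).
Bianchi, Okonkwo, Fontaine and Romero are each not a home-nation competitor, so the next rule applies.
Among Bianchi, Okonkwo, Fontaine and Romero, by ranking points (lower first): Bianchi (2117 pts) before Okonkwo (2974 pts) before Fontaine (4092 pts) before Romero (9147 pts).
Marino, Vance, Ibarra and Quinn are each a home-nation competitor, so the next rule applies.
Among Marino, Vance, Ibarra and Quinn, by ranking points (higher first) (reversed rule for this group): Marino (4809 pts) before Vance (4130 pts) before Ibarra (4025 pts) before Quinn (691 pts).
Full order: Bianchi, Okonkwo, Fontaine, Romero, Marino, Vance, Ibarra, Quinn.

Bianchi, Okonkwo, Fontaine, Romero, Marino, Vance, Ibarra, Quinn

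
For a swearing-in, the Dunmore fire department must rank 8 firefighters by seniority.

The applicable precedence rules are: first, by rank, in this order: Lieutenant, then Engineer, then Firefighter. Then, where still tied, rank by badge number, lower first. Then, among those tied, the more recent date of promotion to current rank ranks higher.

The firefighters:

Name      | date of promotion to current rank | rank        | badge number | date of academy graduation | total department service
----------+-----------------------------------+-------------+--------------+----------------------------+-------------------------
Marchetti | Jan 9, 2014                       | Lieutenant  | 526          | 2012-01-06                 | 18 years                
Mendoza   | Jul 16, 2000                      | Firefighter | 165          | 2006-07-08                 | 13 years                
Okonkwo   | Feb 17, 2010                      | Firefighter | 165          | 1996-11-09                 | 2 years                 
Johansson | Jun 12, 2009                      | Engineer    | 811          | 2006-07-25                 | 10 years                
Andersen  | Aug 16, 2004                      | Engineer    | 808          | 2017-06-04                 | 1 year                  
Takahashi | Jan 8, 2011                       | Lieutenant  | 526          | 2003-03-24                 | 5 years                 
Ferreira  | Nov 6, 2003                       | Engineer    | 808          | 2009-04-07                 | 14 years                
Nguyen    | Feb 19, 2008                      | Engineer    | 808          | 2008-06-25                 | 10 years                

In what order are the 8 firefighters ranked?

By rank: Marchetti and Takahashi (Lieutenant); then Nguyen, Andersen, Ferreira and Johansson (Engineer); then Okonkwo and Mendoza (Firefighter).
Marchetti and Takahashi both have badge number 526, so the next rule applies.
Among Marchetti and Takahashi, by date of promotion to current rank (later first): Marchetti (Jan 9, 2014) before Takahashi (Jan 8, 2011).
Among Nguyen, Andersen, Ferreira and Johansson, by badge number (lower first): Nguyen, Andersen and Ferreira (808) before Johansson (811).
Among Nguyen, Andersen and Ferreira, by date of promotion to current rank (later first): Nguyen (Feb 19, 2008) before Andersen (Aug 16, 2004) before Ferreira (Nov 6, 2003).
Okonkwo and Mendoza both have badge number 165, so the next rule applies.
Among Okonkwo and Mendoza, by date of promotion to current rank (later first): Okonkwo (Feb 17, 2010) before Mendoza (Jul 16, 2000).
Full order: Marchetti, Takahashi, Nguyen, Andersen, Ferreira, Johansson, Okonkwo, Mendoza.

Marchetti, Takahashi, Nguyen, Andersen, Ferreira, Johansson, Okonkwo, Mendoza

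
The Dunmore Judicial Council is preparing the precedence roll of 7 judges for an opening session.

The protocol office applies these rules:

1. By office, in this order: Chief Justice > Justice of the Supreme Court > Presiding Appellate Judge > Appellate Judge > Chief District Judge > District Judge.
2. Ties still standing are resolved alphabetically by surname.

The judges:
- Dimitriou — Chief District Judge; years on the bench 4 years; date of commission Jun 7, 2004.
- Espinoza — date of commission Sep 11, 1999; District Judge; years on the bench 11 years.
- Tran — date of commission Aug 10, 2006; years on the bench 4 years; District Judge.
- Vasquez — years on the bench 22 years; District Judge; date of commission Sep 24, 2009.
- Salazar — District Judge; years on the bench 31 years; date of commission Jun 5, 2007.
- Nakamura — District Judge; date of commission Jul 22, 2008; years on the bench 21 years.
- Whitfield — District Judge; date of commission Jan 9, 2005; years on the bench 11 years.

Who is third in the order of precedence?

Nakamura

By office: Dimitriou (Chief District Judge); then Espinoza, Nakamura, Salazar, Tran, Vasquez and Whitfield (District Judge).
Among Espinoza, Nakamura, Salazar, Tran, Vasquez and Whitfield, alphabetically by surname: Espinoza before Nakamura before Salazar before Tran before Vasquez before Whitfield.
Order: Dimitriou, Espinoza, Nakamura, Salazar, Tran, Vasquez, Whitfield.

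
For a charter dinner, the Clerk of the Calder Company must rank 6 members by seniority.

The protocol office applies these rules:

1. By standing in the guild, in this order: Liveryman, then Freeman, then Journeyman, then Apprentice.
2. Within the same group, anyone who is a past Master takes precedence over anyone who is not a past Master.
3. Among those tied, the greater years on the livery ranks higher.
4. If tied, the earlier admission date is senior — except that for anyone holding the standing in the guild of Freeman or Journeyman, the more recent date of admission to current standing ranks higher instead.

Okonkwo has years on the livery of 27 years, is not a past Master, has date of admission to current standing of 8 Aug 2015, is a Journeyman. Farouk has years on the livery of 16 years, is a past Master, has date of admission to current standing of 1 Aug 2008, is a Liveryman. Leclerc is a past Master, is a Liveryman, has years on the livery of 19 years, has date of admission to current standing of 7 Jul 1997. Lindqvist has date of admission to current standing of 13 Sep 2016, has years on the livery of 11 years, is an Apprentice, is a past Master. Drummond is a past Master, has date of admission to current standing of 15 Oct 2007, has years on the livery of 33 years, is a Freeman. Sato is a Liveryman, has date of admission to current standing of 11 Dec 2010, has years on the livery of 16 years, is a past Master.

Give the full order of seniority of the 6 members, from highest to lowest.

By standing in the guild: Leclerc, Farouk and Sato (Liveryman); then Drummond (Freeman); then Okonkwo (Journeyman); then Lindqvist (Apprentice).
Leclerc, Farouk and Sato are each a past Master, so the next rule applies.
Among Leclerc, Farouk and Sato, by years on the livery (higher first): Leclerc (19 years) before Farouk and Sato (16 years).
Among Farouk and Sato, by date of admission to current standing (earlier first): Farouk (1 Aug 2008) before Sato (11 Dec 2010).
Full order: Leclerc, Farouk, Sato, Drummond, Okonkwo, Lindqvist.

Leclerc, Farouk, Sato, Drummond, Okonkwo, Lindqvist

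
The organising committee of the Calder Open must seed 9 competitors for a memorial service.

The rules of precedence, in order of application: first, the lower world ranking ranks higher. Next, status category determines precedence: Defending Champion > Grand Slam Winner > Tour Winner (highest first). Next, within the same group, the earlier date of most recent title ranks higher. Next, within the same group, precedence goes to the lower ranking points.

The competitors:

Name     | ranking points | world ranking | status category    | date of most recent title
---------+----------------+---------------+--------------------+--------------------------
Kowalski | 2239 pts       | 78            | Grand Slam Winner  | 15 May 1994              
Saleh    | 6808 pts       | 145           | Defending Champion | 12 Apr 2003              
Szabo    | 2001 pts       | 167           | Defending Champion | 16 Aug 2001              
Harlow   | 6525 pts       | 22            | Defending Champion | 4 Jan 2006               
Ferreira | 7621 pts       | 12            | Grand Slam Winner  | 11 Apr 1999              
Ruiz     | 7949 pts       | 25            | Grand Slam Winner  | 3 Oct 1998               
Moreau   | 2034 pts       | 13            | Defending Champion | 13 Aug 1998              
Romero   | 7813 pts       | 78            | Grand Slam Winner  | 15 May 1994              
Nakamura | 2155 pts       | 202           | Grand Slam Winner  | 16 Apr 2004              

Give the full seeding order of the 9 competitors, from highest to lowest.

By world ranking (lower first): Ferreira (12); then Moreau (13); then Harlow (22); then Ruiz (25); then Kowalski and Romero (both 78); then Saleh (145); then Szabo (167); then Nakamura (202).
Kowalski and Romero are each Grand Slam Winner, so the next rule applies.
Kowalski and Romero both have date of most recent title 15 May 1994, so the next rule applies.
Among Kowalski and Romero, by ranking points (lower first): Kowalski (2239 pts) before Romero (7813 pts).
Full order: Ferreira, Moreau, Harlow, Ruiz, Kowalski, Romero, Saleh, Szabo, Nakamura.

Ferreira, Moreau, Harlow, Ruiz, Kowalski, Romero, Saleh, Szabo, Nakamura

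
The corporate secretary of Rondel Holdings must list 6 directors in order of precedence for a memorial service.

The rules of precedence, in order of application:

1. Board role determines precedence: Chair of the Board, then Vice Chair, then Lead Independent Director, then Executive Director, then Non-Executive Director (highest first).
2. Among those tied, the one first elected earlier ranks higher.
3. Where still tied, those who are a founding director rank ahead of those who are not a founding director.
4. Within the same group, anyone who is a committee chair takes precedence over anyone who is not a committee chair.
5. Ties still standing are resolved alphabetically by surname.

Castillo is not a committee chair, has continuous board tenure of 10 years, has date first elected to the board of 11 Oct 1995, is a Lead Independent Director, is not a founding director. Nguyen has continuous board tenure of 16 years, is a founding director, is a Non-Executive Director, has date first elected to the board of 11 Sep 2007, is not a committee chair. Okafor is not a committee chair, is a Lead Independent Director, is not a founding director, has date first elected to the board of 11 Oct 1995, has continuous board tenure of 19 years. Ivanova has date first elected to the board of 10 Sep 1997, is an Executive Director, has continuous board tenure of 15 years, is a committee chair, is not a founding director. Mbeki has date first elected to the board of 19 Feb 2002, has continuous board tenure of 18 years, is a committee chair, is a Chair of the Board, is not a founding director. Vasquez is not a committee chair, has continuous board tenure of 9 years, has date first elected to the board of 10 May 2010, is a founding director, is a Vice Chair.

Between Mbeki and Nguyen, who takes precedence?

Mbeki

By board role: Mbeki (Chair of the Board); then Vasquez (Vice Chair); then Castillo and Okafor (Lead Independent Director); then Ivanova (Executive Director); then Nguyen (Non-Executive Director).
Castillo and Okafor both have date first elected to the board 11 Oct 1995, so the next rule applies.
Castillo and Okafor are each not a founding director, so the next rule applies.
Castillo and Okafor are each not a committee chair, so the next rule applies.
Among Castillo and Okafor, alphabetically by surname: Castillo before Okafor.
So Mbeki takes precedence.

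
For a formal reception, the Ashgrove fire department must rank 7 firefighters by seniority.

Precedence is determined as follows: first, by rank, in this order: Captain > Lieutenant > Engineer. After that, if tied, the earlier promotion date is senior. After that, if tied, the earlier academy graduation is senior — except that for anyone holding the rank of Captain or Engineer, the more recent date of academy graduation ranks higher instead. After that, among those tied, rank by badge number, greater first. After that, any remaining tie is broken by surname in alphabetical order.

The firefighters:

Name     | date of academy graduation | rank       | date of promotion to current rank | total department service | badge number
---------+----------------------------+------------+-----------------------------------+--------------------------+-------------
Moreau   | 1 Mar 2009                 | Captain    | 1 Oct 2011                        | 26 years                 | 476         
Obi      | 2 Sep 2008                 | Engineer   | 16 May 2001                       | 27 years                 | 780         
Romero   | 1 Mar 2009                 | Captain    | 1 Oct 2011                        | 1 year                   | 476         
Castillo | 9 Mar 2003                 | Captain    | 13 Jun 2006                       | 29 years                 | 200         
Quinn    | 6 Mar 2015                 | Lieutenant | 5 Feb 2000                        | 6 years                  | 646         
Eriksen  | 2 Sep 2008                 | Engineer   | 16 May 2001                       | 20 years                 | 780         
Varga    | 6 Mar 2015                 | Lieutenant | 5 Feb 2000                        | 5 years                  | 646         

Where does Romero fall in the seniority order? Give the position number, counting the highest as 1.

3

By rank: Castillo, Moreau and Romero (Captain); then Quinn and Varga (Lieutenant); then Eriksen and Obi (Engineer).
Among Castillo, Moreau and Romero, by date of promotion to current rank (earlier first): Castillo (13 Jun 2006) before Moreau and Romero (1 Oct 2011).
Moreau and Romero both have date of academy graduation 1 Mar 2009, so the next rule applies.
Moreau and Romero both have badge number 476, so the next rule applies.
Among Moreau and Romero, alphabetically by surname: Moreau before Romero.
Quinn and Varga both have date of promotion to current rank 5 Feb 2000, so the next rule applies.
Quinn and Varga both have date of academy graduation 6 Mar 2015, so the next rule applies.
Quinn and Varga both have badge number 646, so the next rule applies.
Among Quinn and Varga, alphabetically by surname: Quinn before Varga.
Eriksen and Obi both have date of promotion to current rank 16 May 2001, so the next rule applies.
Eriksen and Obi both have date of academy graduation 2 Sep 2008, so the next rule applies.
Eriksen and Obi both have badge number 780, so the next rule applies.
Among Eriksen and Obi, alphabetically by surname: Eriksen before Obi.
Order: Castillo, Moreau, Romero, Quinn, Varga, Eriksen, Obi. So position 3.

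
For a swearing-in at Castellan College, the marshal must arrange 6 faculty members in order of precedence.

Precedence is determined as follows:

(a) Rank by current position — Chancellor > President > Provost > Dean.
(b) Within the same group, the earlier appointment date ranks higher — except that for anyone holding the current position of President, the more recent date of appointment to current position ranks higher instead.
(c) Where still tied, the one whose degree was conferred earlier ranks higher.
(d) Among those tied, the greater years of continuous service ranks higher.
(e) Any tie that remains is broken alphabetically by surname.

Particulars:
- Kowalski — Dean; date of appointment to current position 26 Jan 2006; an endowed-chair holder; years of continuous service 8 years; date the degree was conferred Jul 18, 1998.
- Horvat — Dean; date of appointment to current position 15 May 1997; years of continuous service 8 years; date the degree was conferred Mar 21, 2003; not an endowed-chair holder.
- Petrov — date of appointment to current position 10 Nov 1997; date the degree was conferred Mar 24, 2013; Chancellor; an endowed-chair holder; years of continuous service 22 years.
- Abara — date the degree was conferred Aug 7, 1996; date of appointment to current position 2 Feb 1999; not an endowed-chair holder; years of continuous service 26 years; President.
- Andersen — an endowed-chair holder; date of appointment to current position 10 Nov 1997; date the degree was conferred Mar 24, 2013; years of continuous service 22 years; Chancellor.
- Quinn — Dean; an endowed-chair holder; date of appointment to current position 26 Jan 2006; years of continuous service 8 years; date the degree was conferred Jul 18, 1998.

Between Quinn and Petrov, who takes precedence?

Petrov

By current position: Andersen and Petrov (Chancellor); then Abara (President); then Horvat, Kowalski and Quinn (Dean).
Andersen and Petrov both have date of appointment to current position 10 Nov 1997, so the next rule applies.
Andersen and Petrov both have date the degree was conferred Mar 24, 2013, so the next rule applies.
Andersen and Petrov both have years of continuous service 22 years, so the next rule applies.
Among Andersen and Petrov, alphabetically by surname: Andersen before Petrov.
Among Horvat, Kowalski and Quinn, by date of appointment to current position (earlier first): Horvat (15 May 1997) before Kowalski and Quinn (26 Jan 2006).
Kowalski and Quinn both have date the degree was conferred Jul 18, 1998, so the next rule applies.
Kowalski and Quinn both have years of continuous service 8 years, so the next rule applies.
Among Kowalski and Quinn, alphabetically by surname: Kowalski before Quinn.
So Petrov takes precedence.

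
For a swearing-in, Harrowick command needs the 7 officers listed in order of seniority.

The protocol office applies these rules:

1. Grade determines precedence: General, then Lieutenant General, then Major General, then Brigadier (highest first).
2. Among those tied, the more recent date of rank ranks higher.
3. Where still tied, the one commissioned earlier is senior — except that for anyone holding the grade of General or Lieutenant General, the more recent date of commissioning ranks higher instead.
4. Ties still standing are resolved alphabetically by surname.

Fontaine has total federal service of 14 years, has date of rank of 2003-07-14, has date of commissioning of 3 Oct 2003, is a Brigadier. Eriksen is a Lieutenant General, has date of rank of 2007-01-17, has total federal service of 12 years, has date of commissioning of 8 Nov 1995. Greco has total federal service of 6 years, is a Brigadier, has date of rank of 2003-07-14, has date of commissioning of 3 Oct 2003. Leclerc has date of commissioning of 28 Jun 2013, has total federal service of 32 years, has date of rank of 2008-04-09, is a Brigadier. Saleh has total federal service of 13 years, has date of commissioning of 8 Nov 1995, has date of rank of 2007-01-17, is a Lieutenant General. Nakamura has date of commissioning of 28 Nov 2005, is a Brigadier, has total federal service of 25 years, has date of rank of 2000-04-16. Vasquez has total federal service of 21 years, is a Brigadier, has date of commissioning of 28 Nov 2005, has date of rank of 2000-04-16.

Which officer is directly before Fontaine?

By grade: Eriksen and Saleh (Lieutenant General); then Leclerc, Fontaine, Greco, Nakamura and Vasquez (Brigadier).
Eriksen and Saleh both have date of rank 2007-01-17, so the next rule applies.
Eriksen and Saleh both have date of commissioning 8 Nov 1995, so the next rule applies.
Among Eriksen and Saleh, alphabetically by surname: Eriksen before Saleh.
Among Leclerc, Fontaine, Greco, Nakamura and Vasquez, by date of rank (later first): Leclerc (2008-04-09) before Fontaine and Greco (2003-07-14) before Nakamura and Vasquez (2000-04-16).
Fontaine and Greco both have date of commissioning 3 Oct 2003, so the next rule applies.
Among Fontaine and Greco, alphabetically by surname: Fontaine before Greco.
Nakamura and Vasquez both have date of commissioning 28 Nov 2005, so the next rule applies.
Among Nakamura and Vasquez, alphabetically by surname: Nakamura before Vasquez.
Order: Eriksen, Saleh, Leclerc, Fontaine, Greco, Nakamura, Vasquez.

Leclerc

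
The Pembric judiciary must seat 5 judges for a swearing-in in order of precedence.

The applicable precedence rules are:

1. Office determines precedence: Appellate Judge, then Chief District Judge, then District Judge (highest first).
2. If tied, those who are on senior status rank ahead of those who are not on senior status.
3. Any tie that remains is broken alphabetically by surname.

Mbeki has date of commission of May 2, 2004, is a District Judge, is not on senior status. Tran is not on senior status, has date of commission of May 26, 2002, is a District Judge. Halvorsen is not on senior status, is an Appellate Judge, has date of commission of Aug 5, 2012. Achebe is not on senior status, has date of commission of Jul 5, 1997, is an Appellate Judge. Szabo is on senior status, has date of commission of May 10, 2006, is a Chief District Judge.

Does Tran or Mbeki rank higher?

Mbeki

By office: Achebe and Halvorsen (Appellate Judge); then Szabo (Chief District Judge); then Mbeki and Tran (District Judge).
Achebe and Halvorsen are each not on senior status, so the next rule applies.
Among Achebe and Halvorsen, alphabetically by surname: Achebe before Halvorsen.
Mbeki and Tran are each not on senior status, so the next rule applies.
Among Mbeki and Tran, alphabetically by surname: Mbeki before Tran.
So Mbeki takes precedence.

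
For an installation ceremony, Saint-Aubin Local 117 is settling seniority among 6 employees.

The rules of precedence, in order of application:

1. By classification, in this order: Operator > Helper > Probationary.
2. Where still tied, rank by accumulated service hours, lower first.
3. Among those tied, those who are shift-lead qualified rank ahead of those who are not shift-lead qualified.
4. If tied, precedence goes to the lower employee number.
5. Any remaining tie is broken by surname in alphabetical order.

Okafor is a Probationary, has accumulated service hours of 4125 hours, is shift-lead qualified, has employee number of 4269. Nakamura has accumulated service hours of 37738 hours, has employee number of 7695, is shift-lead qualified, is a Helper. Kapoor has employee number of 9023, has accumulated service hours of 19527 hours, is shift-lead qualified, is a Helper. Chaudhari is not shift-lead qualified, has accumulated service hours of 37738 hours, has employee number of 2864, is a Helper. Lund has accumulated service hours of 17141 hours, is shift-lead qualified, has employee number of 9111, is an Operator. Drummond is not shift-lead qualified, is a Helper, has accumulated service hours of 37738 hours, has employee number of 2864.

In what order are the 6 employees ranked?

Lund, Kapoor, Nakamura, Chaudhari, Drummond, Okafor

By classification: Lund (Operator); then Kapoor, Nakamura, Chaudhari and Drummond (Helper); then Okafor (Probationary).
Among Kapoor, Nakamura, Chaudhari and Drummond, by accumulated service hours (lower first): Kapoor (19527 hours) before Nakamura, Chaudhari and Drummond (37738 hours).
Among Nakamura, Chaudhari and Drummond, shift-lead qualified before not shift-lead qualified: Nakamura (shift-lead qualified) before Chaudhari and Drummond (not shift-lead qualified).
Chaudhari and Drummond both have employee number 2864, so the next rule applies.
Among Chaudhari and Drummond, alphabetically by surname: Chaudhari before Drummond.
Full order: Lund, Kapoor, Nakamura, Chaudhari, Drummond, Okafor.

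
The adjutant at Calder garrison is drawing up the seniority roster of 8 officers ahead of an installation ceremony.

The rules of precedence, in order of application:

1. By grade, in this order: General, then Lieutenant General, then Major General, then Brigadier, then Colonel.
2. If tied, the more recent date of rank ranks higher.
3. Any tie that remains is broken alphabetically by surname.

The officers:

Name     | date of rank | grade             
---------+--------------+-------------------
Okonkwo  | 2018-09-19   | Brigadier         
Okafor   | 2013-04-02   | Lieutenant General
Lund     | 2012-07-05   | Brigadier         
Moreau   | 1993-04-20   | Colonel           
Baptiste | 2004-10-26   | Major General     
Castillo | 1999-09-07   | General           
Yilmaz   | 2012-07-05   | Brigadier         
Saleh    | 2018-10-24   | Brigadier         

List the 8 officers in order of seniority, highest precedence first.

Castillo, Okafor, Baptiste, Saleh, Okonkwo, Lund, Yilmaz, Moreau

By grade: Castillo (General); then Okafor (Lieutenant General); then Baptiste (Major General); then Saleh, Okonkwo, Lund and Yilmaz (Brigadier); then Moreau (Colonel).
Among Saleh, Okonkwo, Lund and Yilmaz, by date of rank (later first): Saleh (2018-10-24) before Okonkwo (2018-09-19) before Lund and Yilmaz (2012-07-05).
Among Lund and Yilmaz, alphabetically by surname: Lund before Yilmaz.
Full order: Castillo, Okafor, Baptiste, Saleh, Okonkwo, Lund, Yilmaz, Moreau.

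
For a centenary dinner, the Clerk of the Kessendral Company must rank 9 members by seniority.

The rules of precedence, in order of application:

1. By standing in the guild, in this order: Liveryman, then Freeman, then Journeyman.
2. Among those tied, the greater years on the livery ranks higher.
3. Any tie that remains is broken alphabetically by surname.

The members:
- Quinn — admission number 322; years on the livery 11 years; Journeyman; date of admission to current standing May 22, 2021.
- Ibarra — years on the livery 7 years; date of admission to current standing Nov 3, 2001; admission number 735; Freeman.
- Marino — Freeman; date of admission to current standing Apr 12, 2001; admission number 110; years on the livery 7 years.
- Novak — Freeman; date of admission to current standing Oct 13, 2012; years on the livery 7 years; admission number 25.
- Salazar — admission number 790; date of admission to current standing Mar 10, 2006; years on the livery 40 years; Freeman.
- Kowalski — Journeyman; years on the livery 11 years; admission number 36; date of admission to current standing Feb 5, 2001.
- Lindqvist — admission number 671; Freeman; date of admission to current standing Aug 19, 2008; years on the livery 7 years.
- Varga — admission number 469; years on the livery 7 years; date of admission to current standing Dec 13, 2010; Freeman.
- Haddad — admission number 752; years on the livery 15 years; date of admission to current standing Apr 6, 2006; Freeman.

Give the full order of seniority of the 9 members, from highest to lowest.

Salazar, Haddad, Ibarra, Lindqvist, Marino, Novak, Varga, Kowalski, Quinn

By standing in the guild: Salazar, Haddad, Ibarra, Lindqvist, Marino, Novak and Varga (Freeman); then Kowalski and Quinn (Journeyman).
Among Salazar, Haddad, Ibarra, Lindqvist, Marino, Novak and Varga, by years on the livery (higher first): Salazar (40 years) before Haddad (15 years) before Ibarra, Lindqvist, Marino, Novak and Varga (7 years).
Among Ibarra, Lindqvist, Marino, Novak and Varga, alphabetically by surname: Ibarra before Lindqvist before Marino before Novak before Varga.
Kowalski and Quinn both have years on the livery 11 years, so the next rule applies.
Among Kowalski and Quinn, alphabetically by surname: Kowalski before Quinn.
Full order: Salazar, Haddad, Ibarra, Lindqvist, Marino, Novak, Varga, Kowalski, Quinn.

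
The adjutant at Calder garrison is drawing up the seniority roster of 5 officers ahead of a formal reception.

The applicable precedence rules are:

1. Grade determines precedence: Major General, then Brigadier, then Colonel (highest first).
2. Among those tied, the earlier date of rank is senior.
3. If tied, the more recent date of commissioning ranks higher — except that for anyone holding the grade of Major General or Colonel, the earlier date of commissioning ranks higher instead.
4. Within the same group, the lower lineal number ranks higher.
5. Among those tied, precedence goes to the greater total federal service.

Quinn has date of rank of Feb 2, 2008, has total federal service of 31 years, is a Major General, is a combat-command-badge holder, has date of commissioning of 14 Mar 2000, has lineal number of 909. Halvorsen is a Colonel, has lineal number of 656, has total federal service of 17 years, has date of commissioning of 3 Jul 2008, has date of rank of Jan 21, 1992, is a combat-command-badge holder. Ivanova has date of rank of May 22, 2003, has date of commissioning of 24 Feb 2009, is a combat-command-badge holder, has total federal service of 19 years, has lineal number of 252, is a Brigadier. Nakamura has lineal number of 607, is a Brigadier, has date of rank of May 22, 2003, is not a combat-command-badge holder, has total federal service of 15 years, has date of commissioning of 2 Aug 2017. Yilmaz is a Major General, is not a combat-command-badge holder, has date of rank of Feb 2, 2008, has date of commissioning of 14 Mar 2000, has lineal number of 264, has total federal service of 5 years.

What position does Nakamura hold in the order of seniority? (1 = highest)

By grade: Yilmaz and Quinn (Major General); then Nakamura and Ivanova (Brigadier); then Halvorsen (Colonel).
Yilmaz and Quinn both have date of rank Feb 2, 2008, so the next rule applies.
Yilmaz and Quinn both have date of commissioning 14 Mar 2000, so the next rule applies.
Among Yilmaz and Quinn, by lineal number (lower first): Yilmaz (264) before Quinn (909).
Nakamura and Ivanova both have date of rank May 22, 2003, so the next rule applies.
Among Nakamura and Ivanova, by date of commissioning (later first): Nakamura (2 Aug 2017) before Ivanova (24 Feb 2009).
Order: Yilmaz, Quinn, Nakamura, Ivanova, Halvorsen. So position 3.

3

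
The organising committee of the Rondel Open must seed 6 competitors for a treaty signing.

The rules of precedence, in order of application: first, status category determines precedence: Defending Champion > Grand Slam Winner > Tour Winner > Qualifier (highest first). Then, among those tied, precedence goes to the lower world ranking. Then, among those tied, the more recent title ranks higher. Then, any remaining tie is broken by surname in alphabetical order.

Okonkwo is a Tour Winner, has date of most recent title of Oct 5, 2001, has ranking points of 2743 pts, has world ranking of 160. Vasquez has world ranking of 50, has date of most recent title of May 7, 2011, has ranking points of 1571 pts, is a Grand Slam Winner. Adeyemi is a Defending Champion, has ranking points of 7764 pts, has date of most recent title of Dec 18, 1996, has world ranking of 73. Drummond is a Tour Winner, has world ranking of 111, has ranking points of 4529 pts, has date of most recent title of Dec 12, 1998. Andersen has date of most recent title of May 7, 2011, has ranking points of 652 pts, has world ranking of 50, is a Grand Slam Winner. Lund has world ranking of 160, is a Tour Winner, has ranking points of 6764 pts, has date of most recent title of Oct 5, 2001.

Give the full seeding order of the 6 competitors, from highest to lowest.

By status category: Adeyemi (Defending Champion); then Andersen and Vasquez (Grand Slam Winner); then Drummond, Lund and Okonkwo (Tour Winner).
Andersen and Vasquez both have world ranking 50, so the next rule applies.
Andersen and Vasquez both have date of most recent title May 7, 2011, so the next rule applies.
Among Andersen and Vasquez, alphabetically by surname: Andersen before Vasquez.
Among Drummond, Lund and Okonkwo, by world ranking (lower first): Drummond (111) before Lund and Okonkwo (160).
Lund and Okonkwo both have date of most recent title Oct 5, 2001, so the next rule applies.
Among Lund and Okonkwo, alphabetically by surname: Lund before Okonkwo.
Full order: Adeyemi, Andersen, Vasquez, Drummond, Lund, Okonkwo.

Adeyemi, Andersen, Vasquez, Drummond, Lund, Okonkwo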